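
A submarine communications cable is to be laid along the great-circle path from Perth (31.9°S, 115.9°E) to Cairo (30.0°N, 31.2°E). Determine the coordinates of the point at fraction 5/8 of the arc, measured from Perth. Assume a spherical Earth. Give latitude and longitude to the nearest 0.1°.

≈ 7.1°N, 63.5°E

The haversine formula gives a central angle δ ≈ 1.768 rad (101.3°) between the endpoints.
Interpolate at f = 5/8 with slerp weights a = sin((1−f)δ)/sin δ ≈ 0.628, b = sin(fδ)/sin δ ≈ 0.911.
p = a·p₁ + b·p₂ ≈ (0.442, 0.888, 0.124); φ = arcsin(p_z) ≈ 7.12°, λ = atan2(p_y, p_x) ≈ 63.53°.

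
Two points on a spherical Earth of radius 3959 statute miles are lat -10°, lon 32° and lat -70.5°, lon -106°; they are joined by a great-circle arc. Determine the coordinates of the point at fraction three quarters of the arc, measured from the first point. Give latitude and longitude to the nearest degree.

Convert each endpoint to a unit vector on the sphere (x = cos φ cos λ, y = cos φ sin λ, z = sin φ).
The central angle between the endpoints is δ = arccos(p₁·p₂) ≈ 1.651 rad (94.6°).
Interpolate at f = 3/4 with slerp weights a = sin((1−f)δ)/sin δ ≈ 0.403, b = sin(fδ)/sin δ ≈ 0.948.
p = a·p₁ + b·p₂ ≈ (0.249, -0.094, -0.964); φ = arcsin(p_z) ≈ -74.56°, λ = atan2(p_y, p_x) ≈ -20.74°.

≈ lat -75°, lon -21°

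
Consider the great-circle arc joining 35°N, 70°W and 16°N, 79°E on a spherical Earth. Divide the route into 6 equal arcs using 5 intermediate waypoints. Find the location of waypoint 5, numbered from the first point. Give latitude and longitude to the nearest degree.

Write both endpoints as unit vectors p₁, p₂ with components (cos φ cos λ, cos φ sin λ, sin φ).
The central angle between the endpoints is δ = arccos(p₁·p₂) ≈ 2.114 rad (121.1°).
Interpolate at f = 5/6 with slerp weights a = sin((1−f)δ)/sin δ ≈ 0.403, b = sin(fδ)/sin δ ≈ 1.147.
p = a·p₁ + b·p₂ ≈ (0.323, 0.772, 0.547); φ = arcsin(p_z) ≈ 33.18°, λ = atan2(p_y, p_x) ≈ 67.28°.

≈ 33°N, 67°E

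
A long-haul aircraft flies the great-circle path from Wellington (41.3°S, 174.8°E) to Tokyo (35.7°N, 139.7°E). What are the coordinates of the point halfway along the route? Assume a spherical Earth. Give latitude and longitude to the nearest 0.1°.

≈ 2.9°S, 156.5°E

Convert each endpoint to a unit vector on the sphere (x = cos φ cos λ, y = cos φ sin λ, z = sin φ).
The central angle between the endpoints is δ = arccos(p₁·p₂) ≈ 1.457 rad (83.5°).
Interpolate at f = 1/2 with slerp weights a = sin((1−f)δ)/sin δ ≈ 0.670, b = sin(fδ)/sin δ ≈ 0.670.
p = a·p₁ + b·p₂ ≈ (-0.916, 0.398, -0.051); φ = arcsin(p_z) ≈ -2.94°, λ = atan2(p_y, p_x) ≈ 156.55°.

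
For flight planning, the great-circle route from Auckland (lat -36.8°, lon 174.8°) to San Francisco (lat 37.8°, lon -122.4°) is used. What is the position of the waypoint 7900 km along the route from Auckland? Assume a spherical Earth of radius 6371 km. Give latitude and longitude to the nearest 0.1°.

≈ lat 20.0°, lon -140.0°

From cos δ = sin φ₁ sin φ₂ + cos φ₁ cos φ₂ cos Δλ, the central angle is δ ≈ 1.649 rad (94.5°). The total great-circle distance is δ·R ≈ 1.649 × 6371 ≈ 10505 km, so the target fraction is f = 7900/10505 ≈ 0.752.
Interpolate at f ≈ 0.752 with slerp weights a = sin((1−f)δ)/sin δ ≈ 0.399, b = sin(fδ)/sin δ ≈ 0.949.
p = a·p₁ + b·p₂ ≈ (-0.720, -0.604, 0.343); φ = arcsin(p_z) ≈ 20.03°, λ = atan2(p_y, p_x) ≈ -139.99°.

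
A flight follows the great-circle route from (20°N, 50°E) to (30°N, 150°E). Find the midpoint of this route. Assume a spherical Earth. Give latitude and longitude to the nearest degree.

Write both endpoints as unit vectors p₁, p₂ with components (cos φ cos λ, cos φ sin λ, sin φ).
The central angle between the endpoints is δ = arccos(p₁·p₂) ≈ 1.541 rad (88.3°).
Interpolate at f = 1/2 with slerp weights a = sin((1−f)δ)/sin δ ≈ 0.697, b = sin(fδ)/sin δ ≈ 0.697.
p = a·p₁ + b·p₂ ≈ (-0.102, 0.803, 0.587); φ = arcsin(p_z) ≈ 35.93°, λ = atan2(p_y, p_x) ≈ 97.22°.

≈ (36°N, 97°E)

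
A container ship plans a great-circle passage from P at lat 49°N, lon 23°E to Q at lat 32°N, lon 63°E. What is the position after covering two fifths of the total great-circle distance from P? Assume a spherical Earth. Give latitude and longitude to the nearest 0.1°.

Write both endpoints as unit vectors p₁, p₂ with components (cos φ cos λ, cos φ sin λ, sin φ).
The central angle between the endpoints is δ = arccos(p₁·p₂) ≈ 0.599 rad (34.3°).
Interpolate at f = 2/5 with slerp weights a = sin((1−f)δ)/sin δ ≈ 0.624, b = sin(fδ)/sin δ ≈ 0.421.
p = a·p₁ + b·p₂ ≈ (0.539, 0.478, 0.694); φ = arcsin(p_z) ≈ 43.93°, λ = atan2(p_y, p_x) ≈ 41.58°.

≈ lat 43.9°N, lon 41.6°E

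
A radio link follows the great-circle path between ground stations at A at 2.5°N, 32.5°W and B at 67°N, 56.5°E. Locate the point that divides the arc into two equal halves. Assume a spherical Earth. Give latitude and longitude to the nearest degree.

Convert each endpoint to a unit vector on the sphere (x = cos φ cos λ, y = cos φ sin λ, z = sin φ).
The central angle between the endpoints is δ = arccos(p₁·p₂) ≈ 1.524 rad (87.3°).
Interpolate at f = 1/2 with slerp weights a = sin((1−f)δ)/sin δ ≈ 0.691, b = sin(fδ)/sin δ ≈ 0.691.
p = a·p₁ + b·p₂ ≈ (0.731, -0.146, 0.666); φ = arcsin(p_z) ≈ 41.78°, λ = atan2(p_y, p_x) ≈ -11.27°.

≈ 42°N, 11°W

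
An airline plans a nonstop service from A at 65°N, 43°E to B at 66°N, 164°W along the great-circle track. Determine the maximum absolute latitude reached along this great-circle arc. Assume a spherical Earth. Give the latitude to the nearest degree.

≈ 84°N

The great circle lies in the plane with unit normal n̂ = (p₁ × p₂)/|p₁ × p₂|.
Here n̂_z ≈ +0.106; the vertex latitude is φ_max = arccos|n̂_z| ≈ 83.9°.
Check via Clairaut: cos φ_max = |cos φ₁| · sin C = cos(65.0°)·sin(14.5°) ≈ 0.106, again giving ≈ 83.9°.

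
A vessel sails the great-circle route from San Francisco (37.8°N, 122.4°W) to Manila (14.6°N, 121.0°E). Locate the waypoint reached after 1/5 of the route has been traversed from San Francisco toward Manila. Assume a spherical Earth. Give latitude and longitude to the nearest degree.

≈ (45°N, 148°W)

Write both endpoints as unit vectors p₁, p₂ with components (cos φ cos λ, cos φ sin λ, sin φ).
The central angle between the endpoints is δ = arccos(p₁·p₂) ≈ 1.760 rad (100.8°).
Interpolate at f = 1/5 with slerp weights a = sin((1−f)δ)/sin δ ≈ 1.005, b = sin(fδ)/sin δ ≈ 0.351.
p = a·p₁ + b·p₂ ≈ (-0.600, -0.379, 0.704); φ = arcsin(p_z) ≈ 44.77°, λ = atan2(p_y, p_x) ≈ -147.73°.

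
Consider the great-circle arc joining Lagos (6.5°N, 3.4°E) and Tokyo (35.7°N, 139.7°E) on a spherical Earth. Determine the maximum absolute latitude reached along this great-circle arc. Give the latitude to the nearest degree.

The great circle lies in the plane with unit normal n̂ = (p₁ × p₂)/|p₁ × p₂|.
Here n̂_z ≈ +0.651; the vertex latitude is φ_max = arccos|n̂_z| ≈ 49.4°.
Check via Clairaut: cos φ_max = |cos φ₁| · sin C = cos(6.5°)·sin(41.0°) ≈ 0.651, again giving ≈ 49.4°.

≈ 49°N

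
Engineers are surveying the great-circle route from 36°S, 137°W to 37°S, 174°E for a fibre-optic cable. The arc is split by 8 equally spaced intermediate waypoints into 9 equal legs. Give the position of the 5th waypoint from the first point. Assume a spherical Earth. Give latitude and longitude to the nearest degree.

Convert each endpoint to a unit vector on the sphere (x = cos φ cos λ, y = cos φ sin λ, z = sin φ).
The central angle between the endpoints is δ = arccos(p₁·p₂) ≈ 0.680 rad (39.0°).
Interpolate at f = 5/9 with slerp weights a = sin((1−f)δ)/sin δ ≈ 0.473, b = sin(fδ)/sin δ ≈ 0.587.
p = a·p₁ + b·p₂ ≈ (-0.746, -0.212, -0.631); φ = arcsin(p_z) ≈ -39.14°, λ = atan2(p_y, p_x) ≈ -164.12°.

≈ 39°S, 164°W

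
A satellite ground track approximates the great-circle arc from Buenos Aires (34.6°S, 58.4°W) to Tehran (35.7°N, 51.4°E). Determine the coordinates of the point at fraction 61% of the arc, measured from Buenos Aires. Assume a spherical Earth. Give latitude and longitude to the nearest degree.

Write both endpoints as unit vectors p₁, p₂ with components (cos φ cos λ, cos φ sin λ, sin φ).
The central angle between the endpoints is δ = arccos(p₁·p₂) ≈ 2.163 rad (123.9°).
Interpolate at f = 0.61 with slerp weights a = sin((1−f)δ)/sin δ ≈ 0.900, b = sin(fδ)/sin δ ≈ 1.167.
p = a·p₁ + b·p₂ ≈ (0.979, 0.110, 0.170); φ = arcsin(p_z) ≈ 9.78°, λ = atan2(p_y, p_x) ≈ 6.39°.

≈ (10°N, 6°E)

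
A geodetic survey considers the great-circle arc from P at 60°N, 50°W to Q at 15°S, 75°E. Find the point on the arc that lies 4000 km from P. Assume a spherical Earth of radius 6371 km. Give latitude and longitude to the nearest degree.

From cos δ = sin φ₁ sin φ₂ + cos φ₁ cos φ₂ cos Δλ, the central angle is δ ≈ 2.096 rad (120.1°). The total great-circle distance is δ·R ≈ 2.096 × 6371 ≈ 13352 km, so the target fraction is f = 4000/13352 ≈ 0.300.
Interpolate at f ≈ 0.300 with slerp weights a = sin((1−f)δ)/sin δ ≈ 1.149, b = sin(fδ)/sin δ ≈ 0.679.
p = a·p₁ + b·p₂ ≈ (0.539, 0.193, 0.820); φ = arcsin(p_z) ≈ 55.06°, λ = atan2(p_y, p_x) ≈ 19.70°.

≈ 55°N, 20°E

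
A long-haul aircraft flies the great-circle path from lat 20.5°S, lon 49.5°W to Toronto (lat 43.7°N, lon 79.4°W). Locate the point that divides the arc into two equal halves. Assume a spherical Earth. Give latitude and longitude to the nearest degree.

≈ lat 12°N, lon 62°W

From cos δ = sin φ₁ sin φ₂ + cos φ₁ cos φ₂ cos Δλ, the central angle is δ ≈ 1.218 rad (69.8°).
Interpolate at f = 1/2 with slerp weights a = sin((1−f)δ)/sin δ ≈ 0.610, b = sin(fδ)/sin δ ≈ 0.610.
p = a·p₁ + b·p₂ ≈ (0.452, -0.868, 0.208); φ = arcsin(p_z) ≈ 11.99°, λ = atan2(p_y, p_x) ≈ -62.48°.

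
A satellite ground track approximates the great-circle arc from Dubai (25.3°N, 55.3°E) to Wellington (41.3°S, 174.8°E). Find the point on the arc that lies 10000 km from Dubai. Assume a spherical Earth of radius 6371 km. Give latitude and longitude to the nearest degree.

Convert each endpoint to a unit vector on the sphere (x = cos φ cos λ, y = cos φ sin λ, z = sin φ).
The central angle between the endpoints is δ = arccos(p₁·p₂) ≈ 2.235 rad (128.1°). The total great-circle distance is δ·R ≈ 2.235 × 6371 ≈ 14240 km, so the target fraction is f = 10000/14240 ≈ 0.702.
Interpolate at f ≈ 0.702 with slerp weights a = sin((1−f)δ)/sin δ ≈ 0.784, b = sin(fδ)/sin δ ≈ 1.270.
p = a·p₁ + b·p₂ ≈ (-0.547, 0.669, -0.503); φ = arcsin(p_z) ≈ -30.21°, λ = atan2(p_y, p_x) ≈ 129.24°.

≈ (30°S, 129°E)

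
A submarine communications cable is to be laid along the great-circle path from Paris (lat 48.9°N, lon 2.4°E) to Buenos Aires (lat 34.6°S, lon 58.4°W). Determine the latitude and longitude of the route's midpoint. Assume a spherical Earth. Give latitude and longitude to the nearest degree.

Convert each endpoint to a unit vector on the sphere (x = cos φ cos λ, y = cos φ sin λ, z = sin φ).
The central angle between the endpoints is δ = arccos(p₁·p₂) ≈ 1.735 rad (99.4°).
Interpolate at f = 1/2 with slerp weights a = sin((1−f)δ)/sin δ ≈ 0.773, b = sin(fδ)/sin δ ≈ 0.773.
p = a·p₁ + b·p₂ ≈ (0.841, -0.521, 0.144); φ = arcsin(p_z) ≈ 8.26°, λ = atan2(p_y, p_x) ≈ -31.76°.

≈ lat 8°N, lon 32°W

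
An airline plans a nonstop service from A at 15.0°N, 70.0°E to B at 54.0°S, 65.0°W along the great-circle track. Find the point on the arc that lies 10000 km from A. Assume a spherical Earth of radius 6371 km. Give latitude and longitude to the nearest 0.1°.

Write both endpoints as unit vectors p₁, p₂ with components (cos φ cos λ, cos φ sin λ, sin φ).
The central angle between the endpoints is δ = arccos(p₁·p₂) ≈ 2.228 rad (127.7°). The total great-circle distance is δ·R ≈ 2.228 × 6371 ≈ 14194 km, so the target fraction is f = 10000/14194 ≈ 0.705.
Interpolate at f ≈ 0.705 with slerp weights a = sin((1−f)δ)/sin δ ≈ 0.773, b = sin(fδ)/sin δ ≈ 1.263.
p = a·p₁ + b·p₂ ≈ (0.569, 0.029, -0.822); φ = arcsin(p_z) ≈ -55.27°, λ = atan2(p_y, p_x) ≈ 2.87°.

≈ 55.3°S, 2.9°E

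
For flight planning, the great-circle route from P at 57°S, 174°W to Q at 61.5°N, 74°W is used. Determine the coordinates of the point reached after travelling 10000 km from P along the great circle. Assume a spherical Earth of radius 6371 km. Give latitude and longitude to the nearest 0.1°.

Write both endpoints as unit vectors p₁, p₂ with components (cos φ cos λ, cos φ sin λ, sin φ).
The central angle between the endpoints is δ = arccos(p₁·p₂) ≈ 2.469 rad (141.5°). The total great-circle distance is δ·R ≈ 2.469 × 6371 ≈ 15730 km, so the target fraction is f = 10000/15730 ≈ 0.636.
Interpolate at f ≈ 0.636 with slerp weights a = sin((1−f)δ)/sin δ ≈ 1.257, b = sin(fδ)/sin δ ≈ 1.605.
p = a·p₁ + b·p₂ ≈ (-0.470, -0.808, 0.357); φ = arcsin(p_z) ≈ 20.89°, λ = atan2(p_y, p_x) ≈ -120.17°.

≈ 20.9°N, 120.2°W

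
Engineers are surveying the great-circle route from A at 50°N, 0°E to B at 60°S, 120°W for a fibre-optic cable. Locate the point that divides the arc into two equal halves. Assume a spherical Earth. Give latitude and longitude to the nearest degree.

≈ 10°S, 48°W

Convert each endpoint to a unit vector on the sphere (x = cos φ cos λ, y = cos φ sin λ, z = sin φ).
The central angle between the endpoints is δ = arccos(p₁·p₂) ≈ 2.539 rad (145.5°).
Interpolate at f = 1/2 with slerp weights a = sin((1−f)δ)/sin δ ≈ 1.686, b = sin(fδ)/sin δ ≈ 1.686.
p = a·p₁ + b·p₂ ≈ (0.662, -0.730, -0.169); φ = arcsin(p_z) ≈ -9.70°, λ = atan2(p_y, p_x) ≈ -47.79°.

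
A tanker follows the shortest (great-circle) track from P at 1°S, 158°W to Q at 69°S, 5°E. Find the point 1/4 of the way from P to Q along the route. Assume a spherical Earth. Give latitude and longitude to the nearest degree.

Write both endpoints as unit vectors p₁, p₂ with components (cos φ cos λ, cos φ sin λ, sin φ).
The central angle between the endpoints is δ = arccos(p₁·p₂) ≈ 1.903 rad (109.0°).
Interpolate at f = 1/4 with slerp weights a = sin((1−f)δ)/sin δ ≈ 1.047, b = sin(fδ)/sin δ ≈ 0.485.
p = a·p₁ + b·p₂ ≈ (-0.798, -0.377, -0.471); φ = arcsin(p_z) ≈ -28.08°, λ = atan2(p_y, p_x) ≈ -154.70°.

≈ 28°S, 155°W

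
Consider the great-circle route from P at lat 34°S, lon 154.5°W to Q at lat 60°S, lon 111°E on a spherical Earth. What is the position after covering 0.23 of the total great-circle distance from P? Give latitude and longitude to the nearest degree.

≈ lat 46°S, lon 166°W

The haversine formula gives a central angle δ ≈ 1.102 rad (63.1°) between the endpoints.
Interpolate at f = 0.23 with slerp weights a = sin((1−f)δ)/sin δ ≈ 0.841, b = sin(fδ)/sin δ ≈ 0.281.
p = a·p₁ + b·p₂ ≈ (-0.680, -0.169, -0.714); φ = arcsin(p_z) ≈ -45.54°, λ = atan2(p_y, p_x) ≈ -166.04°.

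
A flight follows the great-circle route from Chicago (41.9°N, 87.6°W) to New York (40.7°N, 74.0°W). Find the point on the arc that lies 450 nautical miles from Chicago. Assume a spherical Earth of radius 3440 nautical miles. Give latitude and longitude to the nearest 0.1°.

The haversine formula gives a central angle δ ≈ 0.179 rad (10.3°) between the endpoints. The total great-circle distance is δ·R ≈ 0.179 × 3440 ≈ 617 nmi, so the target fraction is f = 450/617 ≈ 0.729.
Interpolate at f ≈ 0.729 with slerp weights a = sin((1−f)δ)/sin δ ≈ 0.272, b = sin(fδ)/sin δ ≈ 0.731.
p = a·p₁ + b·p₂ ≈ (0.161, -0.735, 0.658); φ = arcsin(p_z) ≈ 41.18°, λ = atan2(p_y, p_x) ≈ -77.63°.

≈ (41.2°N, 77.6°W)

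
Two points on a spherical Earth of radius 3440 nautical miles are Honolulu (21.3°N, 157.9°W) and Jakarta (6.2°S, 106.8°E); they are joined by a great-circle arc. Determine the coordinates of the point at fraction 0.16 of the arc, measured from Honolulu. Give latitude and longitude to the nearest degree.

≈ (19°N, 174°W)

Write both endpoints as unit vectors p₁, p₂ with components (cos φ cos λ, cos φ sin λ, sin φ).
The central angle between the endpoints is δ = arccos(p₁·p₂) ≈ 1.696 rad (97.2°).
Interpolate at f = 0.16 with slerp weights a = sin((1−f)δ)/sin δ ≈ 0.997, b = sin(fδ)/sin δ ≈ 0.270.
p = a·p₁ + b·p₂ ≈ (-0.938, -0.092, 0.333); φ = arcsin(p_z) ≈ 19.45°, λ = atan2(p_y, p_x) ≈ -174.38°.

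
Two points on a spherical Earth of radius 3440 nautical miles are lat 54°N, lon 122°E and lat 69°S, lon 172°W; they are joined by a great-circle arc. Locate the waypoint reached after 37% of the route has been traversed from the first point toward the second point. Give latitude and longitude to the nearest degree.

Write both endpoints as unit vectors p₁, p₂ with components (cos φ cos λ, cos φ sin λ, sin φ).
The central angle between the endpoints is δ = arccos(p₁·p₂) ≈ 2.304 rad (132.0°).
Interpolate at f = 0.37 with slerp weights a = sin((1−f)δ)/sin δ ≈ 1.337, b = sin(fδ)/sin δ ≈ 1.014.
p = a·p₁ + b·p₂ ≈ (-0.776, 0.616, 0.135); φ = arcsin(p_z) ≈ 7.76°, λ = atan2(p_y, p_x) ≈ 141.57°.

≈ lat 8°N, lon 142°E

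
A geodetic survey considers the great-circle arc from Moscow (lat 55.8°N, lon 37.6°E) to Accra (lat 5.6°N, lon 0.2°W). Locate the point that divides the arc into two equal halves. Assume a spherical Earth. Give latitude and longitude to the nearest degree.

Write both endpoints as unit vectors p₁, p₂ with components (cos φ cos λ, cos φ sin λ, sin φ).
The central angle between the endpoints is δ = arccos(p₁·p₂) ≈ 1.021 rad (58.5°).
Interpolate at f = 1/2 with slerp weights a = sin((1−f)δ)/sin δ ≈ 0.573, b = sin(fδ)/sin δ ≈ 0.573.
p = a·p₁ + b·p₂ ≈ (0.825, 0.195, 0.530); φ = arcsin(p_z) ≈ 32.00°, λ = atan2(p_y, p_x) ≈ 13.26°.

≈ lat 32°N, lon 13°E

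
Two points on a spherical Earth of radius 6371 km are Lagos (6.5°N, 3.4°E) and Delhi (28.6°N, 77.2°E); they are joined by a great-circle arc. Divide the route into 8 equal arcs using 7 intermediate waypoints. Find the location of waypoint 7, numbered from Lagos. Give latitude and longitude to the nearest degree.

≈ 28°N, 67°E

Write both endpoints as unit vectors p₁, p₂ with components (cos φ cos λ, cos φ sin λ, sin φ).
The central angle between the endpoints is δ = arccos(p₁·p₂) ≈ 1.269 rad (72.7°).
Interpolate at f = 7/8 with slerp weights a = sin((1−f)δ)/sin δ ≈ 0.165, b = sin(fδ)/sin δ ≈ 0.938.
p = a·p₁ + b·p₂ ≈ (0.347, 0.813, 0.468); φ = arcsin(p_z) ≈ 27.89°, λ = atan2(p_y, p_x) ≈ 66.91°.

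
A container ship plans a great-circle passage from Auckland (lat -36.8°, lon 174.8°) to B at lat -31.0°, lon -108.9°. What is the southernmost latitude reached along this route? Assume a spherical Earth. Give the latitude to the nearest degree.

≈ -41°

The great circle lies in the plane with unit normal n̂ = (p₁ × p₂)/|p₁ × p₂|.
Here n̂_z ≈ +0.756; the vertex latitude is φ_max = arccos|n̂_z| ≈ 40.9°.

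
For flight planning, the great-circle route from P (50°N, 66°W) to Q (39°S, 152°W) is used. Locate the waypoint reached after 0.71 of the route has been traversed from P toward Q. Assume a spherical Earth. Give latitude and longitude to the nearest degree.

Write both endpoints as unit vectors p₁, p₂ with components (cos φ cos λ, cos φ sin λ, sin φ).
The central angle between the endpoints is δ = arccos(p₁·p₂) ≈ 2.034 rad (116.6°).
Interpolate at f = 0.71 with slerp weights a = sin((1−f)δ)/sin δ ≈ 0.622, b = sin(fδ)/sin δ ≈ 1.109.
p = a·p₁ + b·p₂ ≈ (-0.598, -0.770, -0.221); φ = arcsin(p_z) ≈ -12.80°, λ = atan2(p_y, p_x) ≈ -127.86°.

≈ (13°S, 128°W)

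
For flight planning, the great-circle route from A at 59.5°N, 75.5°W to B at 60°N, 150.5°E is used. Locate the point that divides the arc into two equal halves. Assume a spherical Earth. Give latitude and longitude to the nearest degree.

≈ 77°N, 141°W

The haversine formula gives a central angle δ ≈ 0.964 rad (55.3°) between the endpoints.
Interpolate at f = 1/2 with slerp weights a = sin((1−f)δ)/sin δ ≈ 0.564, b = sin(fδ)/sin δ ≈ 0.564.
p = a·p₁ + b·p₂ ≈ (-0.174, -0.138, 0.975); φ = arcsin(p_z) ≈ 77.16°, λ = atan2(p_y, p_x) ≈ -141.49°.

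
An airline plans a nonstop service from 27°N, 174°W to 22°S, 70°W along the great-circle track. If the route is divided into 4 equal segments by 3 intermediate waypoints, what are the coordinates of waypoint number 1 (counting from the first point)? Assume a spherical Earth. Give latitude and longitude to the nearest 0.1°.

The haversine formula gives a central angle δ ≈ 1.950 rad (111.7°) between the endpoints.
Interpolate at f = 1/4 with slerp weights a = sin((1−f)δ)/sin δ ≈ 1.070, b = sin(fδ)/sin δ ≈ 0.504.
p = a·p₁ + b·p₂ ≈ (-0.788, -0.539, 0.297); φ = arcsin(p_z) ≈ 17.27°, λ = atan2(p_y, p_x) ≈ -145.64°.

≈ 17.3°N, 145.6°W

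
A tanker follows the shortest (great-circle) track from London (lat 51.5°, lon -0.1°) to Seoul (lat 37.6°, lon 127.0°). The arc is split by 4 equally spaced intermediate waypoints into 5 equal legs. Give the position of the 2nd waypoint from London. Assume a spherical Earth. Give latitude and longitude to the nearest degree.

Write both endpoints as unit vectors p₁, p₂ with components (cos φ cos λ, cos φ sin λ, sin φ).
The central angle between the endpoints is δ = arccos(p₁·p₂) ≈ 1.390 rad (79.6°).
Interpolate at f = 2/5 with slerp weights a = sin((1−f)δ)/sin δ ≈ 0.753, b = sin(fδ)/sin δ ≈ 0.536.
p = a·p₁ + b·p₂ ≈ (0.213, 0.339, 0.917); φ = arcsin(p_z) ≈ 66.42°, λ = atan2(p_y, p_x) ≈ 57.85°.

≈ lat 66°, lon 58°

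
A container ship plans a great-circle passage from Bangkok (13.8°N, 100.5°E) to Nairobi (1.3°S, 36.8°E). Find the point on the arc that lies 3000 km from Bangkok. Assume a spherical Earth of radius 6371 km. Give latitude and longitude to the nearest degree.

≈ (9°N, 73°E)

Write both endpoints as unit vectors p₁, p₂ with components (cos φ cos λ, cos φ sin λ, sin φ).
The central angle between the endpoints is δ = arccos(p₁·p₂) ≈ 1.132 rad (64.9°). The total great-circle distance is δ·R ≈ 1.132 × 6371 ≈ 7213 km, so the target fraction is f = 3000/7213 ≈ 0.416.
Interpolate at f ≈ 0.416 with slerp weights a = sin((1−f)δ)/sin δ ≈ 0.678, b = sin(fδ)/sin δ ≈ 0.501.
p = a·p₁ + b·p₂ ≈ (0.281, 0.948, 0.150); φ = arcsin(p_z) ≈ 8.65°, λ = atan2(p_y, p_x) ≈ 73.48°.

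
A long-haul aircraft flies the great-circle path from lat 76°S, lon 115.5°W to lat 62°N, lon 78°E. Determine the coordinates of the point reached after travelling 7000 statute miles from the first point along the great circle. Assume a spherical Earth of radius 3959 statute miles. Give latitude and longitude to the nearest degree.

≈ lat 1°S, lon 90°E

From cos δ = sin φ₁ sin φ₂ + cos φ₁ cos φ₂ cos Δλ, the central angle is δ ≈ 2.885 rad (165.3°). The total great-circle distance is δ·R ≈ 2.885 × 3959 ≈ 11420 mi, so the target fraction is f = 7000/11420 ≈ 0.613.
Interpolate at f ≈ 0.613 with slerp weights a = sin((1−f)δ)/sin δ ≈ 3.535, b = sin(fδ)/sin δ ≈ 3.858.
p = a·p₁ + b·p₂ ≈ (0.008, 1.000, -0.024); φ = arcsin(p_z) ≈ -1.36°, λ = atan2(p_y, p_x) ≈ 89.52°.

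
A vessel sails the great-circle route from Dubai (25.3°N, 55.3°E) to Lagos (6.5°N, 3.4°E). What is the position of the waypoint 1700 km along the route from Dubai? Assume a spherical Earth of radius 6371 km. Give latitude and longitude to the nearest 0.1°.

≈ 21.4°N, 39.2°E

Convert each endpoint to a unit vector on the sphere (x = cos φ cos λ, y = cos φ sin λ, z = sin φ).
The central angle between the endpoints is δ = arccos(p₁·p₂) ≈ 0.924 rad (52.9°). The total great-circle distance is δ·R ≈ 0.924 × 6371 ≈ 5887 km, so the target fraction is f = 1700/5887 ≈ 0.289.
Interpolate at f ≈ 0.289 with slerp weights a = sin((1−f)δ)/sin δ ≈ 0.765, b = sin(fδ)/sin δ ≈ 0.330.
p = a·p₁ + b·p₂ ≈ (0.722, 0.588, 0.365); φ = arcsin(p_z) ≈ 21.38°, λ = atan2(p_y, p_x) ≈ 39.19°.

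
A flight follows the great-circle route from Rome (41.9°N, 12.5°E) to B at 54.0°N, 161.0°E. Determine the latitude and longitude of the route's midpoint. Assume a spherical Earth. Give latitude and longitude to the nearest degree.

≈ 75°N, 64°E

The haversine formula gives a central angle δ ≈ 1.403 rad (80.4°) between the endpoints.
Interpolate at f = 1/2 with slerp weights a = sin((1−f)δ)/sin δ ≈ 0.654, b = sin(fδ)/sin δ ≈ 0.654.
p = a·p₁ + b·p₂ ≈ (0.112, 0.231, 0.967); φ = arcsin(p_z) ≈ 75.15°, λ = atan2(p_y, p_x) ≈ 64.13°.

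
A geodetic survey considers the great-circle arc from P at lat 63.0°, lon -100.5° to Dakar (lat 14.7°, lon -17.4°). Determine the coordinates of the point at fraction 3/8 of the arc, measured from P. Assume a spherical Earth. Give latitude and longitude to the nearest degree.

The haversine formula gives a central angle δ ≈ 1.288 rad (73.8°) between the endpoints.
Interpolate at f = 3/8 with slerp weights a = sin((1−f)δ)/sin δ ≈ 0.751, b = sin(fδ)/sin δ ≈ 0.484.
p = a·p₁ + b·p₂ ≈ (0.384, -0.475, 0.792); φ = arcsin(p_z) ≈ 52.34°, λ = atan2(p_y, p_x) ≈ -51.02°.

≈ lat 52°, lon -51°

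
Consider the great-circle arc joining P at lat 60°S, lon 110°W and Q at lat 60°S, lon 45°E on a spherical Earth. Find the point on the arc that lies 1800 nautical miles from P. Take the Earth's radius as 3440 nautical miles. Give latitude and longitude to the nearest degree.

The haversine formula gives a central angle δ ≈ 1.020 rad (58.4°) between the endpoints. The total great-circle distance is δ·R ≈ 1.020 × 3440 ≈ 3509 nmi, so the target fraction is f = 1800/3509 ≈ 0.513.
Interpolate at f ≈ 0.513 with slerp weights a = sin((1−f)δ)/sin δ ≈ 0.559, b = sin(fδ)/sin δ ≈ 0.586.
p = a·p₁ + b·p₂ ≈ (0.112, -0.055, -0.992); φ = arcsin(p_z) ≈ -82.84°, λ = atan2(p_y, p_x) ≈ -26.38°.

≈ lat 83°S, lon 26°W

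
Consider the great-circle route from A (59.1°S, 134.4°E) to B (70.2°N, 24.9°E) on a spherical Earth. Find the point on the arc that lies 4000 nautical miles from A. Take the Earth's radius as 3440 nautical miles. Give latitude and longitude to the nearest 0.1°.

≈ (1.3°N, 98.6°E)

Write both endpoints as unit vectors p₁, p₂ with components (cos φ cos λ, cos φ sin λ, sin φ).
The central angle between the endpoints is δ = arccos(p₁·p₂) ≈ 2.617 rad (149.9°). The total great-circle distance is δ·R ≈ 2.617 × 3440 ≈ 9002 nmi, so the target fraction is f = 4000/9002 ≈ 0.444.
Interpolate at f ≈ 0.444 with slerp weights a = sin((1−f)δ)/sin δ ≈ 1.982, b = sin(fδ)/sin δ ≈ 1.832.
p = a·p₁ + b·p₂ ≈ (-0.149, 0.989, 0.023); φ = arcsin(p_z) ≈ 1.31°, λ = atan2(p_y, p_x) ≈ 98.59°.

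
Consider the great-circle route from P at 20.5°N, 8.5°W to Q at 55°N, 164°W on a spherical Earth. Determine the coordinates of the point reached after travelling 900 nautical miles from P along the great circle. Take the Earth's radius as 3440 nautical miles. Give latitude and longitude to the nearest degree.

≈ 35°N, 13°W

Write both endpoints as unit vectors p₁, p₂ with components (cos φ cos λ, cos φ sin λ, sin φ).
The central angle between the endpoints is δ = arccos(p₁·p₂) ≈ 1.774 rad (101.7°). The total great-circle distance is δ·R ≈ 1.774 × 3440 ≈ 6103 nmi, so the target fraction is f = 900/6103 ≈ 0.147.
Interpolate at f ≈ 0.147 with slerp weights a = sin((1−f)δ)/sin δ ≈ 1.019, b = sin(fδ)/sin δ ≈ 0.264.
p = a·p₁ + b·p₂ ≈ (0.799, -0.183, 0.573); φ = arcsin(p_z) ≈ 34.98°, λ = atan2(p_y, p_x) ≈ -12.90°.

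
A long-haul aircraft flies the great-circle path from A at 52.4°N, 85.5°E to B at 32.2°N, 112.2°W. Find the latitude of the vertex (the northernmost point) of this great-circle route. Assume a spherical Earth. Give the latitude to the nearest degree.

The great circle lies in the plane with unit normal n̂ = (p₁ × p₂)/|p₁ × p₂|.
Here n̂_z ≈ +0.157; the vertex latitude is φ_max = arccos|n̂_z| ≈ 80.9°.

≈ 81°N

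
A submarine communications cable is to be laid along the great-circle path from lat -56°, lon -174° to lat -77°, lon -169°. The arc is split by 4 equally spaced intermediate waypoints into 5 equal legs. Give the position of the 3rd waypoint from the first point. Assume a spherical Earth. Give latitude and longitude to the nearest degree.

Convert each endpoint to a unit vector on the sphere (x = cos φ cos λ, y = cos φ sin λ, z = sin φ).
The central angle between the endpoints is δ = arccos(p₁·p₂) ≈ 0.368 rad (21.1°).
Interpolate at f = 3/5 with slerp weights a = sin((1−f)δ)/sin δ ≈ 0.408, b = sin(fδ)/sin δ ≈ 0.609.
p = a·p₁ + b·p₂ ≈ (-0.361, -0.050, -0.931); φ = arcsin(p_z) ≈ -68.62°, λ = atan2(p_y, p_x) ≈ -172.12°.

≈ lat -69°, lon -172°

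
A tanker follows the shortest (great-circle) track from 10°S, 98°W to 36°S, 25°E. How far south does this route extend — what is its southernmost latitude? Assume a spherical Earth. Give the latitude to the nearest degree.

The great circle lies in the plane with unit normal n̂ = (p₁ × p₂)/|p₁ × p₂|.
Here n̂_z ≈ +0.708; the vertex latitude is φ_max = arccos|n̂_z| ≈ 44.9°.

≈ 45°S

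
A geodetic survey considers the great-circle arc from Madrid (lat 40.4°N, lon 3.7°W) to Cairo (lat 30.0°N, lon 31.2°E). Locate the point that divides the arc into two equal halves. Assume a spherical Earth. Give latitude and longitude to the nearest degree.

≈ lat 36°N, lon 15°E

Convert each endpoint to a unit vector on the sphere (x = cos φ cos λ, y = cos φ sin λ, z = sin φ).
The central angle between the endpoints is δ = arccos(p₁·p₂) ≈ 0.526 rad (30.1°).
Interpolate at f = 1/2 with slerp weights a = sin((1−f)δ)/sin δ ≈ 0.518, b = sin(fδ)/sin δ ≈ 0.518.
p = a·p₁ + b·p₂ ≈ (0.777, 0.207, 0.594); φ = arcsin(p_z) ≈ 36.48°, λ = atan2(p_y, p_x) ≈ 14.91°.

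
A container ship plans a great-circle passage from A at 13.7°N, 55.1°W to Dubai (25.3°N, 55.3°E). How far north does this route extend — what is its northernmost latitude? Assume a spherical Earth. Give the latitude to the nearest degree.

≈ 33°N

The great circle lies in the plane with unit normal n̂ = (p₁ × p₂)/|p₁ × p₂|.
Here n̂_z ≈ +0.841; the vertex latitude is φ_max = arccos|n̂_z| ≈ 32.7°.
Check via Clairaut: cos φ_max = |cos φ₁| · sin C = cos(13.7°)·sin(60.0°) ≈ 0.841, again giving ≈ 32.7°.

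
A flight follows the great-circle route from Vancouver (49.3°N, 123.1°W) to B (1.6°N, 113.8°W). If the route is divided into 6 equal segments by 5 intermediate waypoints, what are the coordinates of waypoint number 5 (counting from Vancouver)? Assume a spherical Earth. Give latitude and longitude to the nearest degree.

≈ (10°N, 115°W)

From cos δ = sin φ₁ sin φ₂ + cos φ₁ cos φ₂ cos Δλ, the central angle is δ ≈ 0.844 rad (48.4°).
Interpolate at f = 5/6 with slerp weights a = sin((1−f)δ)/sin δ ≈ 0.188, b = sin(fδ)/sin δ ≈ 0.865.
p = a·p₁ + b·p₂ ≈ (-0.416, -0.894, 0.166); φ = arcsin(p_z) ≈ 9.58°, λ = atan2(p_y, p_x) ≈ -114.95°.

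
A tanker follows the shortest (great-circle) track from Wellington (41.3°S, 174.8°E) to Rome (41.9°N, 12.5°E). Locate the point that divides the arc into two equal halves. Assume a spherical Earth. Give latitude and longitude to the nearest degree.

≈ 2°N, 95°E

Convert each endpoint to a unit vector on the sphere (x = cos φ cos λ, y = cos φ sin λ, z = sin φ).
The central angle between the endpoints is δ = arccos(p₁·p₂) ≈ 2.911 rad (166.8°).
Interpolate at f = 1/2 with slerp weights a = sin((1−f)δ)/sin δ ≈ 4.342, b = sin(fδ)/sin δ ≈ 4.342.
p = a·p₁ + b·p₂ ≈ (-0.093, 0.995, 0.034); φ = arcsin(p_z) ≈ 1.95°, λ = atan2(p_y, p_x) ≈ 95.36°.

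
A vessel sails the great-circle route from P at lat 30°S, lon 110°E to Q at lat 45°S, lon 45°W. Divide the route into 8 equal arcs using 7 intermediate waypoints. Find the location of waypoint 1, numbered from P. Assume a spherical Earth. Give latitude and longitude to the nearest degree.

≈ lat 42°S, lon 105°E

Write both endpoints as unit vectors p₁, p₂ with components (cos φ cos λ, cos φ sin λ, sin φ).
The central angle between the endpoints is δ = arccos(p₁·p₂) ≈ 1.774 rad (101.6°).
Interpolate at f = 1/8 with slerp weights a = sin((1−f)δ)/sin δ ≈ 1.021, b = sin(fδ)/sin δ ≈ 0.224.
p = a·p₁ + b·p₂ ≈ (-0.190, 0.718, -0.669); φ = arcsin(p_z) ≈ -42.00°, λ = atan2(p_y, p_x) ≈ 104.82°.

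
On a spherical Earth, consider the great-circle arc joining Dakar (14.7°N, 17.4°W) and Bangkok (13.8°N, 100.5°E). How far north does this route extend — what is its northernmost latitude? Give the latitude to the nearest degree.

≈ 26°N

The great circle lies in the plane with unit normal n̂ = (p₁ × p₂)/|p₁ × p₂|.
Here n̂_z ≈ +0.897; the vertex latitude is φ_max = arccos|n̂_z| ≈ 26.2°.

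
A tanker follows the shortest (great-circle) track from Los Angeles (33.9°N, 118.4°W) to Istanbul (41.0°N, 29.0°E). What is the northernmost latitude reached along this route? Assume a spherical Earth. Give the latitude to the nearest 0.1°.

The great circle lies in the plane with unit normal n̂ = (p₁ × p₂)/|p₁ × p₂|.
Here n̂_z ≈ +0.342; the vertex latitude is φ_max = arccos|n̂_z| ≈ 70.0°.
Check via Clairaut: cos φ_max = |cos φ₁| · sin C = cos(33.9°)·sin(24.3°) ≈ 0.342, again giving ≈ 70.0°.

≈ 70.0°N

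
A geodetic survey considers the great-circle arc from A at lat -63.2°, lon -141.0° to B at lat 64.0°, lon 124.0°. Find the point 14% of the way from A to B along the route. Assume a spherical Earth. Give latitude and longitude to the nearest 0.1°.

≈ lat -47.4°, lon -164.0°

Convert each endpoint to a unit vector on the sphere (x = cos φ cos λ, y = cos φ sin λ, z = sin φ).
The central angle between the endpoints is δ = arccos(p₁·p₂) ≈ 2.531 rad (145.0°).
Interpolate at f = 0.14 with slerp weights a = sin((1−f)δ)/sin δ ≈ 1.434, b = sin(fδ)/sin δ ≈ 0.605.
p = a·p₁ + b·p₂ ≈ (-0.651, -0.187, -0.736); φ = arcsin(p_z) ≈ -47.37°, λ = atan2(p_y, p_x) ≈ -163.98°.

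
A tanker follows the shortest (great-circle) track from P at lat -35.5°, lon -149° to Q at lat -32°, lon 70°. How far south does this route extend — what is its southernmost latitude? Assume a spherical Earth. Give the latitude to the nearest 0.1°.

≈ -63.5°

The great circle lies in the plane with unit normal n̂ = (p₁ × p₂)/|p₁ × p₂|.
Here n̂_z ≈ -0.446; the vertex latitude is φ_max = arccos|n̂_z| ≈ 63.5°.
Check via Clairaut: cos φ_max = |cos φ₁| · sin C = cos(35.5°)·sin(146.8°) ≈ 0.446, again giving ≈ 63.5°.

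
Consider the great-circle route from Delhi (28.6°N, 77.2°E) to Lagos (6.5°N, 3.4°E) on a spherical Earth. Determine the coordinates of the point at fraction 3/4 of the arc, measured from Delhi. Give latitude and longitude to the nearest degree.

≈ 15°N, 20°E

Write both endpoints as unit vectors p₁, p₂ with components (cos φ cos λ, cos φ sin λ, sin φ).
The central angle between the endpoints is δ = arccos(p₁·p₂) ≈ 1.269 rad (72.7°).
Interpolate at f = 3/4 with slerp weights a = sin((1−f)δ)/sin δ ≈ 0.327, b = sin(fδ)/sin δ ≈ 0.853.
p = a·p₁ + b·p₂ ≈ (0.909, 0.330, 0.253); φ = arcsin(p_z) ≈ 14.65°, λ = atan2(p_y, p_x) ≈ 19.94°.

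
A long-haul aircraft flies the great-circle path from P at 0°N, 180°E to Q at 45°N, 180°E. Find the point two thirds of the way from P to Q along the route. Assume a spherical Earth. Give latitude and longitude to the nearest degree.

Write both endpoints as unit vectors p₁, p₂ with components (cos φ cos λ, cos φ sin λ, sin φ).
The central angle between the endpoints is δ = arccos(p₁·p₂) ≈ 0.785 rad (45.0°).
Interpolate at f = 2/3 with slerp weights a = sin((1−f)δ)/sin δ ≈ 0.366, b = sin(fδ)/sin δ ≈ 0.707.
p = a·p₁ + b·p₂ ≈ (-0.866, 0.000, 0.500); φ = arcsin(p_z) ≈ 30.00°, λ = atan2(p_y, p_x) ≈ 180.00°.

≈ 30°N, 180°E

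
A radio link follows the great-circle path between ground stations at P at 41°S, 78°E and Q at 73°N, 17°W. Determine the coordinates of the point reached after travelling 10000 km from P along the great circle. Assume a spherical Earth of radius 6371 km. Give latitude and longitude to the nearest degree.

≈ 44°N, 46°E

From cos δ = sin φ₁ sin φ₂ + cos φ₁ cos φ₂ cos Δλ, the central angle is δ ≈ 2.274 rad (130.3°). The total great-circle distance is δ·R ≈ 2.274 × 6371 ≈ 14487 km, so the target fraction is f = 10000/14487 ≈ 0.690.
Interpolate at f ≈ 0.690 with slerp weights a = sin((1−f)δ)/sin δ ≈ 0.849, b = sin(fδ)/sin δ ≈ 1.311.
p = a·p₁ + b·p₂ ≈ (0.500, 0.515, 0.697); φ = arcsin(p_z) ≈ 44.17°, λ = atan2(p_y, p_x) ≈ 45.84°.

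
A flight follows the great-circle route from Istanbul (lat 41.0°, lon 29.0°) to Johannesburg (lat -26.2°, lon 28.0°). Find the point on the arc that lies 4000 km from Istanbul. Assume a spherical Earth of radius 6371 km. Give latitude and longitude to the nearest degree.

The haversine formula gives a central angle δ ≈ 1.173 rad (67.2°) between the endpoints. The total great-circle distance is δ·R ≈ 1.173 × 6371 ≈ 7473 km, so the target fraction is f = 4000/7473 ≈ 0.535.
Interpolate at f ≈ 0.535 with slerp weights a = sin((1−f)δ)/sin δ ≈ 0.562, b = sin(fδ)/sin δ ≈ 0.637.
p = a·p₁ + b·p₂ ≈ (0.876, 0.474, 0.088); φ = arcsin(p_z) ≈ 5.03°, λ = atan2(p_y, p_x) ≈ 28.43°.

≈ lat 5°, lon 28°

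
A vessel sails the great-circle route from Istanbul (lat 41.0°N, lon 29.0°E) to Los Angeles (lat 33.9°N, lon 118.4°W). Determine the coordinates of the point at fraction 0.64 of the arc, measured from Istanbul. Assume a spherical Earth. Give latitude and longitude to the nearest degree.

Convert each endpoint to a unit vector on the sphere (x = cos φ cos λ, y = cos φ sin λ, z = sin φ).
The central angle between the endpoints is δ = arccos(p₁·p₂) ≈ 1.733 rad (99.3°).
Interpolate at f = 0.64 with slerp weights a = sin((1−f)δ)/sin δ ≈ 0.592, b = sin(fδ)/sin δ ≈ 0.907.
p = a·p₁ + b·p₂ ≈ (0.033, -0.446, 0.895); φ = arcsin(p_z) ≈ 63.45°, λ = atan2(p_y, p_x) ≈ -85.81°.

≈ lat 63°N, lon 86°W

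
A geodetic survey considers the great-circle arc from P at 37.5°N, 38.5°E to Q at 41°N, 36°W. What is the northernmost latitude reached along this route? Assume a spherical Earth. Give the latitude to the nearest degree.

≈ 46°N

The great circle lies in the plane with unit normal n̂ = (p₁ × p₂)/|p₁ × p₂|.
Here n̂_z ≈ -0.696; the vertex latitude is φ_max = arccos|n̂_z| ≈ 45.9°.
Check via Clairaut: cos φ_max = |cos φ₁| · sin C = cos(37.5°)·sin(61.3°) ≈ 0.696, again giving ≈ 45.9°.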